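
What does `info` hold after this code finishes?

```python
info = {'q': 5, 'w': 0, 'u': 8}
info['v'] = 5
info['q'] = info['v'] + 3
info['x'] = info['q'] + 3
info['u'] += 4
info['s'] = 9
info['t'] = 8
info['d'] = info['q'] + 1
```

info['v'] = 5 → {'q': 5, 'w': 0, 'u': 8, 'v': 5}
info['q'] = info['v']+3 = 8 → {'q': 8, 'w': 0, 'u': 8, 'v': 5}
info['x'] = info['q']+3 = 11 → {'q': 8, 'w': 0, 'u': 8, 'v': 5, 'x': 11}
info['u'] = 8+4 = 12 → {'q': 8, 'w': 0, 'u': 12, 'v': 5, 'x': 11}
info['s'] = 9 → {'q': 8, 'w': 0, 'u': 12, 'v': 5, 'x': 11, 's': 9}
info['t'] = 8 → {'q': 8, 'w': 0, 'u': 12, 'v': 5, 'x': 11, 's': 9, 't': 8}
info['d'] = info['q']+1 = 9 → {'q': 8, 'w': 0, 'u': 12, 'v': 5, 'x': 11, 's': 9, 't': 8, 'd': 9}

{'q': 8, 'w': 0, 'u': 12, 'v': 5, 'x': 11, 's': 9, 't': 8, 'd': 9}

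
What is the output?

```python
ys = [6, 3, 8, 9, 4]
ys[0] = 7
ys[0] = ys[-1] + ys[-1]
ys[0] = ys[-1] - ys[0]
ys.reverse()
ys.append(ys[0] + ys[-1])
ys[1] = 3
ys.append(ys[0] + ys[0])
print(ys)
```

ys[0] = 7 → [7, 3, 8, 9, 4]
ys[0] = ys[-1]+ys[-1] = 4+4 = 8 → [8, 3, 8, 9, 4]
ys[0] = ys[-1]-ys[0] = 4-8 = -4 → [-4, 3, 8, 9, 4]
reverse → [4, 9, 8, 3, -4]
append ys[0]+ys[-1] = 4+(-4) = 0 → [4, 9, 8, 3, -4, 0]
ys[1] = 3 → [4, 3, 8, 3, -4, 0]
append ys[0]+ys[0] = 4+4 = 8 → [4, 3, 8, 3, -4, 0, 8]

[4, 3, 8, 3, -4, 0, 8]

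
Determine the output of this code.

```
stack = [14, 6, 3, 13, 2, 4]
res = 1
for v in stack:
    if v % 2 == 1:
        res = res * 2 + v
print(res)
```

23

v=14: not odd
v=6: not odd
v=3: odd, res = 1*2+3 = 5
v=13: odd, res = 5*2+13 = 23
v=2: not odd
v=4: not odd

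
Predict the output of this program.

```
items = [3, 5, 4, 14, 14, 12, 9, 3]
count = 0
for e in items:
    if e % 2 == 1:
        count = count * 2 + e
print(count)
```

e=3: odd, count = 0*2+3 = 3
e=5: odd, count = 3*2+5 = 11
e=4: not odd
e=14: not odd
e=14: not odd
e=12: not odd
e=9: odd, count = 11*2+9 = 31
e=3: odd, count = 31*2+3 = 65

65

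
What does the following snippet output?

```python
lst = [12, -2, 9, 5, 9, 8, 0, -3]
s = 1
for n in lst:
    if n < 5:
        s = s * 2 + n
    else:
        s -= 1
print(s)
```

n=12: not <5, s = 1-1 = 0
n=-2: <5, s = 0*2+(-2) = -2
n=9: not <5, s = (-2)-1 = -3
n=5: not <5, s = (-3)-1 = -4
n=9: not <5, s = (-4)-1 = -5
n=8: not <5, s = (-5)-1 = -6
n=0: <5, s = (-6)*2+0 = -12
n=-3: <5, s = (-12)*2+(-3) = -27

-27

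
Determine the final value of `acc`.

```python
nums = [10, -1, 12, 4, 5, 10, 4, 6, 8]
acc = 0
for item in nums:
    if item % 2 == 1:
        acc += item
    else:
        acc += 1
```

11

item=10: not odd, acc = 0+1 = 1
item=-1: odd, acc = 1+(-1) = 0
item=12: not odd, acc = 0+1 = 1
item=4: not odd, acc = 1+1 = 2
item=5: odd, acc = 2+5 = 7
item=10: not odd, acc = 7+1 = 8
item=4: not odd, acc = 8+1 = 9
item=6: not odd, acc = 9+1 = 10
item=8: not odd, acc = 10+1 = 11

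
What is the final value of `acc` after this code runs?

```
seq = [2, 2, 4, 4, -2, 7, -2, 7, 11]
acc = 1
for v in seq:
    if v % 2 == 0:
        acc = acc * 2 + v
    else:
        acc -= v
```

170

v=2: even, acc = 1*2+2 = 4
v=2: even, acc = 4*2+2 = 10
v=4: even, acc = 10*2+4 = 24
v=4: even, acc = 24*2+4 = 52
v=-2: even, acc = 52*2+(-2) = 102
v=7: not even, acc = 102-7 = 95
v=-2: even, acc = 95*2+(-2) = 188
v=7: not even, acc = 188-7 = 181
v=11: not even, acc = 181-11 = 170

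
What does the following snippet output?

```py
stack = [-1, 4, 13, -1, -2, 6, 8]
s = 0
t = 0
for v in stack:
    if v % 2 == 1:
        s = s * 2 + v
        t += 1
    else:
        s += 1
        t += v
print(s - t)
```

9

v=-1: odd, s = 0*2+(-1) = -1; t=1
v=4: not odd, s = (-1)+1 = 0; t=5
v=13: odd, s = 0*2+13 = 13; t=6
v=-1: odd, s = 13*2+(-1) = 25; t=7
v=-2: not odd, s = 25+1 = 26; t=5
v=6: not odd, s = 26+1 = 27; t=11
v=8: not odd, s = 27+1 = 28; t=19
s-t = 28-19 = 9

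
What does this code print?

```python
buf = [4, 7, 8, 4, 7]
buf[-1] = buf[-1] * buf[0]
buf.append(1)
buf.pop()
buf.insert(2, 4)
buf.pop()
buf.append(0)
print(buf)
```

[4, 7, 4, 8, 4, 0]

buf[-1] = buf[-1]*buf[0] = 7*4 = 28 → [4, 7, 8, 4, 28]
append 1 → [4, 7, 8, 4, 28, 1]
pop() removes 1 → [4, 7, 8, 4, 28]
insert 4 at 2 → [4, 7, 4, 8, 4, 28]
pop() removes 28 → [4, 7, 4, 8, 4]
append 0 → [4, 7, 4, 8, 4, 0]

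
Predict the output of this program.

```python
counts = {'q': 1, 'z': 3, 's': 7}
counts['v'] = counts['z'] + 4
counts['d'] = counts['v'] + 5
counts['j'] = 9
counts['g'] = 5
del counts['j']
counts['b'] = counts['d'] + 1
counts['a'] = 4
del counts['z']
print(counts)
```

counts['v'] = counts['z']+4 = 7 → {'q': 1, 'z': 3, 's': 7, 'v': 7}
counts['d'] = counts['v']+5 = 12 → {'q': 1, 'z': 3, 's': 7, 'v': 7, 'd': 12}
counts['j'] = 9 → {'q': 1, 'z': 3, 's': 7, 'v': 7, 'd': 12, 'j': 9}
counts['g'] = 5 → {'q': 1, 'z': 3, 's': 7, 'v': 7, 'd': 12, 'j': 9, 'g': 5}
del 'j' → {'q': 1, 'z': 3, 's': 7, 'v': 7, 'd': 12, 'g': 5}
counts['b'] = counts['d']+1 = 13 → {'q': 1, 'z': 3, 's': 7, 'v': 7, 'd': 12, 'g': 5, 'b': 13}
counts['a'] = 4 → {'q': 1, 'z': 3, 's': 7, 'v': 7, 'd': 12, 'g': 5, 'b': 13, 'a': 4}
del 'z' → {'q': 1, 's': 7, 'v': 7, 'd': 12, 'g': 5, 'b': 13, 'a': 4}

{'q': 1, 's': 7, 'v': 7, 'd': 12, 'g': 5, 'b': 13, 'a': 4}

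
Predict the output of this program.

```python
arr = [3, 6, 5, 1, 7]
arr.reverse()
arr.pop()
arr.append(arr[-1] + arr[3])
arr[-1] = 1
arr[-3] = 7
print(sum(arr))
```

reverse → [7, 1, 5, 6, 3]
pop() removes 3 → [7, 1, 5, 6]
append arr[-1]+arr[3] = 6+6 = 12 → [7, 1, 5, 6, 12]
arr[-1] = 1 → [7, 1, 5, 6, 1]
arr[-3] = 7 → [7, 1, 7, 6, 1]
sum = 22

22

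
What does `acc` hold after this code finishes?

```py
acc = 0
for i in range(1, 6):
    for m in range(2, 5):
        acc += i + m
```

90

i=1,m=2: acc = 0+3 = 3
i=1,m=3: acc = 3+4 = 7
i=1,m=4: acc = 7+5 = 12
i=2,m=2: acc = 12+4 = 16
i=2,m=3: acc = 16+5 = 21
i=2,m=4: acc = 21+6 = 27
i=3,m=2: acc = 27+5 = 32
i=3,m=3: acc = 32+6 = 38
i=3,m=4: acc = 38+7 = 45
i=4,m=2: acc = 45+6 = 51
i=4,m=3: acc = 51+7 = 58
i=4,m=4: acc = 58+8 = 66
i=5,m=2: acc = 66+7 = 73
i=5,m=3: acc = 73+8 = 81
i=5,m=4: acc = 81+9 = 90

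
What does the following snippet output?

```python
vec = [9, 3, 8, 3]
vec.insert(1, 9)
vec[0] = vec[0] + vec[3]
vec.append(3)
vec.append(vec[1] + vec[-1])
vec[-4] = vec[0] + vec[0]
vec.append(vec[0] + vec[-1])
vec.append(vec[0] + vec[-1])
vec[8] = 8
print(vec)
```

insert 9 at 1 → [9, 9, 3, 8, 3]
vec[0] = vec[0]+vec[3] = 9+8 = 17 → [17, 9, 3, 8, 3]
append 3 → [17, 9, 3, 8, 3, 3]
append vec[1]+vec[-1] = 9+3 = 12 → [17, 9, 3, 8, 3, 3, 12]
vec[-4] = vec[0]+vec[0] = 17+17 = 34 → [17, 9, 3, 34, 3, 3, 12]
append vec[0]+vec[-1] = 17+12 = 29 → [17, 9, 3, 34, 3, 3, 12, 29]
append vec[0]+vec[-1] = 17+29 = 46 → [17, 9, 3, 34, 3, 3, 12, 29, 46]
vec[8] = 8 → [17, 9, 3, 34, 3, 3, 12, 29, 8]

[17, 9, 3, 34, 3, 3, 12, 29, 8]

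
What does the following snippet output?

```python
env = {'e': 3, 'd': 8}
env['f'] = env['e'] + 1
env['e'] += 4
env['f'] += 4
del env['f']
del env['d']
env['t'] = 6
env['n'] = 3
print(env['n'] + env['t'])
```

env['f'] = env['e']+1 = 4 → {'e': 3, 'd': 8, 'f': 4}
env['e'] = 3+4 = 7 → {'e': 7, 'd': 8, 'f': 4}
env['f'] = 4+4 = 8 → {'e': 7, 'd': 8, 'f': 8}
del 'f' → {'e': 7, 'd': 8}
del 'd' → {'e': 7}
env['t'] = 6 → {'e': 7, 't': 6}
env['n'] = 3 → {'e': 7, 't': 6, 'n': 3}
env['n']+env['t'] = 3+6 = 9

9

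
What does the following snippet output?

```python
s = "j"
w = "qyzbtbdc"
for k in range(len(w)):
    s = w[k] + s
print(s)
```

k=0: prepend 'q' → 'qj'
k=1: prepend 'y' → 'yqj'
k=2: prepend 'z' → 'zyqj'
k=3: prepend 'b' → 'bzyqj'
k=4: prepend 't' → 'tbzyqj'
k=5: prepend 'b' → 'btbzyqj'
k=6: prepend 'd' → 'dbtbzyqj'
k=7: prepend 'c' → 'cdbtbzyqj'

cdbtbzyqj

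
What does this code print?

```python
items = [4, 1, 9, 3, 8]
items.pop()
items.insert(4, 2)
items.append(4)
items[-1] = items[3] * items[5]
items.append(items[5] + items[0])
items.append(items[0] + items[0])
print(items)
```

[4, 1, 9, 3, 2, 12, 16, 8]

pop() removes 8 → [4, 1, 9, 3]
insert 2 at 4 → [4, 1, 9, 3, 2]
append 4 → [4, 1, 9, 3, 2, 4]
items[-1] = items[3]*items[5] = 3*4 = 12 → [4, 1, 9, 3, 2, 12]
append items[5]+items[0] = 12+4 = 16 → [4, 1, 9, 3, 2, 12, 16]
append items[0]+items[0] = 4+4 = 8 → [4, 1, 9, 3, 2, 12, 16, 8]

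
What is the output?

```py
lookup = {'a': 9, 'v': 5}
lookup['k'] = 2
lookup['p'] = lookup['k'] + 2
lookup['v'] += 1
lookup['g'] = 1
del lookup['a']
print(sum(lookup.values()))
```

lookup['k'] = 2 → {'a': 9, 'v': 5, 'k': 2}
lookup['p'] = lookup['k']+2 = 4 → {'a': 9, 'v': 5, 'k': 2, 'p': 4}
lookup['v'] = 5+1 = 6 → {'a': 9, 'v': 6, 'k': 2, 'p': 4}
lookup['g'] = 1 → {'a': 9, 'v': 6, 'k': 2, 'p': 4, 'g': 1}
del 'a' → {'v': 6, 'k': 2, 'p': 4, 'g': 1}
sum of values = 13

13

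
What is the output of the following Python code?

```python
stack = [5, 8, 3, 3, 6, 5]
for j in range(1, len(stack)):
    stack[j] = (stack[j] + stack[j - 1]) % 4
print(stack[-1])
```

j=1: stack[1] = (8+5)%4 = 1 → [5, 1, 3, 3, 6, 5]
j=2: stack[2] = (3+1)%4 = 0 → [5, 1, 0, 3, 6, 5]
j=3: stack[3] = (3+0)%4 = 3 → [5, 1, 0, 3, 6, 5]
j=4: stack[4] = (6+3)%4 = 1 → [5, 1, 0, 3, 1, 5]
j=5: stack[5] = (5+1)%4 = 2 → [5, 1, 0, 3, 1, 2]

2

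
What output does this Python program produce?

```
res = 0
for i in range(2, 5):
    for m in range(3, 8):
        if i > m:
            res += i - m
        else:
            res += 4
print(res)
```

57

i=2,m=3: not 2>3, res = 0+4 = 4
i=2,m=4: not 2>4, res = 4+4 = 8
i=2,m=5: not 2>5, res = 8+4 = 12
i=2,m=6: not 2>6, res = 12+4 = 16
i=2,m=7: not 2>7, res = 16+4 = 20
i=3,m=3: not 3>3, res = 20+4 = 24
i=3,m=4: not 3>4, res = 24+4 = 28
i=3,m=5: not 3>5, res = 28+4 = 32
i=3,m=6: not 3>6, res = 32+4 = 36
i=3,m=7: not 3>7, res = 36+4 = 40
i=4,m=3: 4>3, res = 40+1 = 41
i=4,m=4: not 4>4, res = 41+4 = 45
i=4,m=5: not 4>5, res = 45+4 = 49
i=4,m=6: not 4>6, res = 49+4 = 53
i=4,m=7: not 4>7, res = 53+4 = 57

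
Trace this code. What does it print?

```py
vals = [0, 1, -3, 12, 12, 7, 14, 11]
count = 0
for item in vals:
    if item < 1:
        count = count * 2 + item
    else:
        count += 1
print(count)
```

item=0: <1, count = 0*2+0 = 0
item=1: not <1, count = 0+1 = 1
item=-3: <1, count = 1*2+(-3) = -1
item=12: not <1, count = (-1)+1 = 0
item=12: not <1, count = 0+1 = 1
item=7: not <1, count = 1+1 = 2
item=14: not <1, count = 2+1 = 3
item=11: not <1, count = 3+1 = 4

4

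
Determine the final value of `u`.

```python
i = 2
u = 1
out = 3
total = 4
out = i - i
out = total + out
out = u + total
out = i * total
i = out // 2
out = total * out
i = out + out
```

out = 2-2 = 0
out = 4+0 = 4
out = 1+4 = 5
out = 2*4 = 8
i = 8//2 = 4
out = 4*8 = 32
i = 32+32 = 64

1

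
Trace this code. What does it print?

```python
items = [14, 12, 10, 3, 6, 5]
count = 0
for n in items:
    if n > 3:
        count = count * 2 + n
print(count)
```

377

n=14: >3, count = 0*2+14 = 14
n=12: >3, count = 14*2+12 = 40
n=10: >3, count = 40*2+10 = 90
n=3: not >3
n=6: >3, count = 90*2+6 = 186
n=5: >3, count = 186*2+5 = 377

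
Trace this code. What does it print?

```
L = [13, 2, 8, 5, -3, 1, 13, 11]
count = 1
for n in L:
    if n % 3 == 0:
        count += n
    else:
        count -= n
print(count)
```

-55

n=13: not %3==0, count = 1-13 = -12
n=2: not %3==0, count = (-12)-2 = -14
n=8: not %3==0, count = (-14)-8 = -22
n=5: not %3==0, count = (-22)-5 = -27
n=-3: %3==0, count = (-27)+(-3) = -30
n=1: not %3==0, count = (-30)-1 = -31
n=13: not %3==0, count = (-31)-13 = -44
n=11: not %3==0, count = (-44)-11 = -55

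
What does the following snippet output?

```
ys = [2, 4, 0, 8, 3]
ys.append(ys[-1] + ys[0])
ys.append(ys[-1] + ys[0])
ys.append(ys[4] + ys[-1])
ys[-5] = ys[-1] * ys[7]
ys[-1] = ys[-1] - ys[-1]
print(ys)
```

[2, 4, 0, 100, 3, 5, 7, 0]

append ys[-1]+ys[0] = 3+2 = 5 → [2, 4, 0, 8, 3, 5]
append ys[-1]+ys[0] = 5+2 = 7 → [2, 4, 0, 8, 3, 5, 7]
append ys[4]+ys[-1] = 3+7 = 10 → [2, 4, 0, 8, 3, 5, 7, 10]
ys[-5] = ys[-1]*ys[7] = 10*10 = 100 → [2, 4, 0, 100, 3, 5, 7, 10]
ys[-1] = ys[-1]-ys[-1] = 10-10 = 0 → [2, 4, 0, 100, 3, 5, 7, 0]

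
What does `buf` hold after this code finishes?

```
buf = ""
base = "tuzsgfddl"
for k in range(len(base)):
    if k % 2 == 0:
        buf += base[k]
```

'tzgdl'

k=0: add 't' → 't'
k=1: skip
k=2: add 'z' → 'tz'
k=3: skip
k=4: add 'g' → 'tzg'
k=5: skip
k=6: add 'd' → 'tzgd'
k=7: skip
k=8: add 'l' → 'tzgdl'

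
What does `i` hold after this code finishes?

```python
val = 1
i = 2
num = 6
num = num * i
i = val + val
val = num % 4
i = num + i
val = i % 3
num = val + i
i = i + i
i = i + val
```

num = 6*2 = 12
i = 1+1 = 2
val = 12%4 = 0
i = 12+2 = 14
val = 14%3 = 2
num = 2+14 = 16
i = 14+14 = 28
i = 28+2 = 30

30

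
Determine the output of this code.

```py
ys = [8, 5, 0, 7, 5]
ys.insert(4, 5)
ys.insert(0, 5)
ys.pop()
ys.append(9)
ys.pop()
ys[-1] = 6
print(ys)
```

insert 5 at 4 → [8, 5, 0, 7, 5, 5]
insert 5 at 0 → [5, 8, 5, 0, 7, 5, 5]
pop() removes 5 → [5, 8, 5, 0, 7, 5]
append 9 → [5, 8, 5, 0, 7, 5, 9]
pop() removes 9 → [5, 8, 5, 0, 7, 5]
ys[-1] = 6 → [5, 8, 5, 0, 7, 6]

[5, 8, 5, 0, 7, 6]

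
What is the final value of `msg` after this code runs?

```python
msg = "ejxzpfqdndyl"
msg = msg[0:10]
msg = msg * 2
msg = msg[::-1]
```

slice [0:10] → 'ejxzpfqdnd'
repeat ×2 → 'ejxzpfqdndejxzpfqdnd'
reverse → 'dndqfpzxjedndqfpzxje'

'dndqfpzxjedndqfpzxje'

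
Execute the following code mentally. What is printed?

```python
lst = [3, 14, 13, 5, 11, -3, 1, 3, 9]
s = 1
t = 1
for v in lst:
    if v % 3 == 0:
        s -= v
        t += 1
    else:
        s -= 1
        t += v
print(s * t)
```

-784

v=3: %3==0, s = 1-3 = -2; t=2
v=14: not %3==0, s = (-2)-1 = -3; t=16
v=13: not %3==0, s = (-3)-1 = -4; t=29
v=5: not %3==0, s = (-4)-1 = -5; t=34
v=11: not %3==0, s = (-5)-1 = -6; t=45
v=-3: %3==0, s = (-6)-(-3) = -3; t=46
v=1: not %3==0, s = (-3)-1 = -4; t=47
v=3: %3==0, s = (-4)-3 = -7; t=48
v=9: %3==0, s = (-7)-9 = -16; t=49
s*t = (-16)*49 = -784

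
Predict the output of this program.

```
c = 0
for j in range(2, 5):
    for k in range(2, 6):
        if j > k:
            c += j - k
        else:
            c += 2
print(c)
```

22

j=2,k=2: not 2>2, c = 0+2 = 2
j=2,k=3: not 2>3, c = 2+2 = 4
j=2,k=4: not 2>4, c = 4+2 = 6
j=2,k=5: not 2>5, c = 6+2 = 8
j=3,k=2: 3>2, c = 8+1 = 9
j=3,k=3: not 3>3, c = 9+2 = 11
j=3,k=4: not 3>4, c = 11+2 = 13
j=3,k=5: not 3>5, c = 13+2 = 15
j=4,k=2: 4>2, c = 15+2 = 17
j=4,k=3: 4>3, c = 17+1 = 18
j=4,k=4: not 4>4, c = 18+2 = 20
j=4,k=5: not 4>5, c = 20+2 = 22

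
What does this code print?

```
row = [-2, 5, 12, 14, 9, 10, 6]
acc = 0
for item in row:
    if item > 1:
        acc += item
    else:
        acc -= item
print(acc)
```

58

item=-2: not >1, acc = 0-(-2) = 2
item=5: >1, acc = 2+5 = 7
item=12: >1, acc = 7+12 = 19
item=14: >1, acc = 19+14 = 33
item=9: >1, acc = 33+9 = 42
item=10: >1, acc = 42+10 = 52
item=6: >1, acc = 52+6 = 58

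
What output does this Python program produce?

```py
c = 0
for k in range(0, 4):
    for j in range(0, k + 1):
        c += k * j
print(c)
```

25

k=0,j=0: c = 0+0 = 0
k=1,j=0: c = 0+0 = 0
k=1,j=1: c = 0+1 = 1
k=2,j=0: c = 1+0 = 1
k=2,j=1: c = 1+2 = 3
k=2,j=2: c = 3+4 = 7
k=3,j=0: c = 7+0 = 7
k=3,j=1: c = 7+3 = 10
k=3,j=2: c = 10+6 = 16
k=3,j=3: c = 16+9 = 25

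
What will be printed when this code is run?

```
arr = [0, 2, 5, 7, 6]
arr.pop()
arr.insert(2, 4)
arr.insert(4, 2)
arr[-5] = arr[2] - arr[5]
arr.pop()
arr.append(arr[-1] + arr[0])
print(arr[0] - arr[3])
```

-5

pop() removes 6 → [0, 2, 5, 7]
insert 4 at 2 → [0, 2, 4, 5, 7]
insert 2 at 4 → [0, 2, 4, 5, 2, 7]
arr[-5] = arr[2]-arr[5] = 4-7 = -3 → [0, -3, 4, 5, 2, 7]
pop() removes 7 → [0, -3, 4, 5, 2]
append arr[-1]+arr[0] = 2+0 = 2 → [0, -3, 4, 5, 2, 2]
arr[0]-arr[3] = 0-5 = -5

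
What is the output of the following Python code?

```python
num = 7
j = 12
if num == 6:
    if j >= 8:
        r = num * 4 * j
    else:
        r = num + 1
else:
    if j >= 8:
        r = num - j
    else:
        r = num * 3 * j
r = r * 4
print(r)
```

-20

num=7, j=12
num == 6 is False; j >= 8 is True
→ r = num - j = -5
r = (-5)*4 = -20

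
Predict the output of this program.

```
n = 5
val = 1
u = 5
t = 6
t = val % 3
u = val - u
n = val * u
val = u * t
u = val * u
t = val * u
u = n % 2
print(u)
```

t = 1%3 = 1
u = 1-5 = -4
n = 1*(-4) = -4
val = (-4)*1 = -4
u = (-4)*(-4) = 16
t = (-4)*16 = -64
u = (-4)%2 = 0

0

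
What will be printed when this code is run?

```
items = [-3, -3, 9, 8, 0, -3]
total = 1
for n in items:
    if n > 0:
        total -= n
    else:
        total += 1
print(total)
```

-12

n=-3: not >0, total = 1+1 = 2
n=-3: not >0, total = 2+1 = 3
n=9: >0, total = 3-9 = -6
n=8: >0, total = (-6)-8 = -14
n=0: not >0, total = (-14)+1 = -13
n=-3: not >0, total = (-13)+1 = -12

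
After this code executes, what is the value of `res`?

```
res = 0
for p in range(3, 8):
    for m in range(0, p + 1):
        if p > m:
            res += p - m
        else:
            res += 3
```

p=3,m=0: 3>0, res = 0+3 = 3
p=3,m=1: 3>1, res = 3+2 = 5
p=3,m=2: 3>2, res = 5+1 = 6
p=3,m=3: not 3>3, res = 6+3 = 9
p=4,m=0: 4>0, res = 9+4 = 13
p=4,m=1: 4>1, res = 13+3 = 16
p=4,m=2: 4>2, res = 16+2 = 18
p=4,m=3: 4>3, res = 18+1 = 19
p=4,m=4: not 4>4, res = 19+3 = 22
p=5,m=0: 5>0, res = 22+5 = 27
p=5,m=1: 5>1, res = 27+4 = 31
p=5,m=2: 5>2, res = 31+3 = 34
p=5,m=3: 5>3, res = 34+2 = 36
p=5,m=4: 5>4, res = 36+1 = 37
p=5,m=5: not 5>5, res = 37+3 = 40
p=6,m=0: 6>0, res = 40+6 = 46
p=6,m=1: 6>1, res = 46+5 = 51
p=6,m=2: 6>2, res = 51+4 = 55
p=6,m=3: 6>3, res = 55+3 = 58
p=6,m=4: 6>4, res = 58+2 = 60
p=6,m=5: 6>5, res = 60+1 = 61
p=6,m=6: not 6>6, res = 61+3 = 64
p=7,m=0: 7>0, res = 64+7 = 71
p=7,m=1: 7>1, res = 71+6 = 77
p=7,m=2: 7>2, res = 77+5 = 82
p=7,m=3: 7>3, res = 82+4 = 86
p=7,m=4: 7>4, res = 86+3 = 89
p=7,m=5: 7>5, res = 89+2 = 91
p=7,m=6: 7>6, res = 91+1 = 92
p=7,m=7: not 7>7, res = 92+3 = 95

95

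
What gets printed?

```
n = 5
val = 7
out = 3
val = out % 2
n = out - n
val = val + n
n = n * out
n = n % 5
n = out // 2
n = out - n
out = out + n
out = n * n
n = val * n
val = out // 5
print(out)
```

val = 3%2 = 1
n = 3-5 = -2
val = 1+(-2) = -1
n = (-2)*3 = -6
n = (-6)%5 = 4
n = 3//2 = 1
n = 3-1 = 2
out = 3+2 = 5
out = 2*2 = 4
n = (-1)*2 = -2
val = 4//5 = 0

4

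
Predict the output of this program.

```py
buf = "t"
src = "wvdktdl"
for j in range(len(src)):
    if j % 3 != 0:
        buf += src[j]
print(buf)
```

j=0: skip
j=1: add 'v' → 'tv'
j=2: add 'd' → 'tvd'
j=3: skip
j=4: add 't' → 'tvdt'
j=5: add 'd' → 'tvdtd'
j=6: skip

tvdtd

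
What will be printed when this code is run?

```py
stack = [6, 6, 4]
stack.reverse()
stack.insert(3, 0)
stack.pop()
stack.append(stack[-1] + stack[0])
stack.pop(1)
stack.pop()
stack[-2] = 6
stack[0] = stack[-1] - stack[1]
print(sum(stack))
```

reverse → [4, 6, 6]
insert 0 at 3 → [4, 6, 6, 0]
pop() removes 0 → [4, 6, 6]
append stack[-1]+stack[0] = 6+4 = 10 → [4, 6, 6, 10]
pop(1) removes 6 → [4, 6, 10]
pop() removes 10 → [4, 6]
stack[-2] = 6 → [6, 6]
stack[0] = stack[-1]-stack[1] = 6-6 = 0 → [0, 6]
sum = 6

6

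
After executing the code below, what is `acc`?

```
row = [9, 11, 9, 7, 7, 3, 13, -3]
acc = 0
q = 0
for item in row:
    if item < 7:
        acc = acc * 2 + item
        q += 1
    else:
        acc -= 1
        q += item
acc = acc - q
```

-77

item=9: not <7, acc = 0-1 = -1; q=9
item=11: not <7, acc = (-1)-1 = -2; q=20
item=9: not <7, acc = (-2)-1 = -3; q=29
item=7: not <7, acc = (-3)-1 = -4; q=36
item=7: not <7, acc = (-4)-1 = -5; q=43
item=3: <7, acc = (-5)*2+3 = -7; q=44
item=13: not <7, acc = (-7)-1 = -8; q=57
item=-3: <7, acc = (-8)*2+(-3) = -19; q=58
acc-q = (-19)-58 = -77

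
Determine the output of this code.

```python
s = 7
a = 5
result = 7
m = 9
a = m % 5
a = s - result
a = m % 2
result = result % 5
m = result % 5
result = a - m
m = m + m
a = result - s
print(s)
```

7

a = 9%5 = 4
a = 7-7 = 0
a = 9%2 = 1
result = 7%5 = 2
m = 2%5 = 2
result = 1-2 = -1
m = 2+2 = 4
a = (-1)-7 = -8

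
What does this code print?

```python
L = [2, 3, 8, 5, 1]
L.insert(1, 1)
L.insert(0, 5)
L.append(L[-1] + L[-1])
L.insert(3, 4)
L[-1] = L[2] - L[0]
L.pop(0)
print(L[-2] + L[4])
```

9

insert 1 at 1 → [2, 1, 3, 8, 5, 1]
insert 5 at 0 → [5, 2, 1, 3, 8, 5, 1]
append L[-1]+L[-1] = 1+1 = 2 → [5, 2, 1, 3, 8, 5, 1, 2]
insert 4 at 3 → [5, 2, 1, 4, 3, 8, 5, 1, 2]
L[-1] = L[2]-L[0] = 1-5 = -4 → [5, 2, 1, 4, 3, 8, 5, 1, -4]
pop(0) removes 5 → [2, 1, 4, 3, 8, 5, 1, -4]
L[-2]+L[4] = 1+8 = 9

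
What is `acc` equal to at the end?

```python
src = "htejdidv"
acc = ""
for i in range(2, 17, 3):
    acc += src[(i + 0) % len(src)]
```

i=2: add src[2]='e' → 'e'
i=5: add src[5]='i' → 'ei'
i=8: add src[0]='h' → 'eih'
i=11: add src[3]='j' → 'eihj'
i=14: add src[6]='d' → 'eihjd'

'eihjd'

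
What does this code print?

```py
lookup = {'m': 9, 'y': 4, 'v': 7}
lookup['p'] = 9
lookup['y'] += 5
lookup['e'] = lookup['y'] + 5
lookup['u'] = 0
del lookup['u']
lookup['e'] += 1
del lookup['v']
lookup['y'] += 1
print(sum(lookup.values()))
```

lookup['p'] = 9 → {'m': 9, 'y': 4, 'v': 7, 'p': 9}
lookup['y'] = 4+5 = 9 → {'m': 9, 'y': 9, 'v': 7, 'p': 9}
lookup['e'] = lookup['y']+5 = 14 → {'m': 9, 'y': 9, 'v': 7, 'p': 9, 'e': 14}
lookup['u'] = 0 → {'m': 9, 'y': 9, 'v': 7, 'p': 9, 'e': 14, 'u': 0}
del 'u' → {'m': 9, 'y': 9, 'v': 7, 'p': 9, 'e': 14}
lookup['e'] = 14+1 = 15 → {'m': 9, 'y': 9, 'v': 7, 'p': 9, 'e': 15}
del 'v' → {'m': 9, 'y': 9, 'p': 9, 'e': 15}
lookup['y'] = 9+1 = 10 → {'m': 9, 'y': 10, 'p': 9, 'e': 15}
sum of values = 43

43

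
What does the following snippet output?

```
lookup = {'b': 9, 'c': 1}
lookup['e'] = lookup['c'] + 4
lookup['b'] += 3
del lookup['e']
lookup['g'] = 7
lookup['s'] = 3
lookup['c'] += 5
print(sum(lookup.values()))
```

lookup['e'] = lookup['c']+4 = 5 → {'b': 9, 'c': 1, 'e': 5}
lookup['b'] = 9+3 = 12 → {'b': 12, 'c': 1, 'e': 5}
del 'e' → {'b': 12, 'c': 1}
lookup['g'] = 7 → {'b': 12, 'c': 1, 'g': 7}
lookup['s'] = 3 → {'b': 12, 'c': 1, 'g': 7, 's': 3}
lookup['c'] = 1+5 = 6 → {'b': 12, 'c': 6, 'g': 7, 's': 3}
sum of values = 28

28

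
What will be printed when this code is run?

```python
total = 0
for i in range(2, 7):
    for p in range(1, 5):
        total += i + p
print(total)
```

i=2,p=1: total = 0+3 = 3
i=2,p=2: total = 3+4 = 7
i=2,p=3: total = 7+5 = 12
i=2,p=4: total = 12+6 = 18
i=3,p=1: total = 18+4 = 22
i=3,p=2: total = 22+5 = 27
i=3,p=3: total = 27+6 = 33
i=3,p=4: total = 33+7 = 40
i=4,p=1: total = 40+5 = 45
i=4,p=2: total = 45+6 = 51
i=4,p=3: total = 51+7 = 58
i=4,p=4: total = 58+8 = 66
i=5,p=1: total = 66+6 = 72
i=5,p=2: total = 72+7 = 79
i=5,p=3: total = 79+8 = 87
i=5,p=4: total = 87+9 = 96
i=6,p=1: total = 96+7 = 103
i=6,p=2: total = 103+8 = 111
i=6,p=3: total = 111+9 = 120
i=6,p=4: total = 120+10 = 130

130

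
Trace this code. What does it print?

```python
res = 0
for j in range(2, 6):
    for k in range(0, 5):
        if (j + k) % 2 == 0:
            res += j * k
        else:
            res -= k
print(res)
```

48

j=2,k=0: even sum, res = 0+0 = 0
j=2,k=1: odd sum, res = 0-1 = -1
j=2,k=2: even sum, res = (-1)+4 = 3
j=2,k=3: odd sum, res = 3-3 = 0
j=2,k=4: even sum, res = 0+8 = 8
j=3,k=0: odd sum, res = 8-0 = 8
j=3,k=1: even sum, res = 8+3 = 11
j=3,k=2: odd sum, res = 11-2 = 9
j=3,k=3: even sum, res = 9+9 = 18
j=3,k=4: odd sum, res = 18-4 = 14
j=4,k=0: even sum, res = 14+0 = 14
j=4,k=1: odd sum, res = 14-1 = 13
j=4,k=2: even sum, res = 13+8 = 21
j=4,k=3: odd sum, res = 21-3 = 18
j=4,k=4: even sum, res = 18+16 = 34
j=5,k=0: odd sum, res = 34-0 = 34
j=5,k=1: even sum, res = 34+5 = 39
j=5,k=2: odd sum, res = 39-2 = 37
j=5,k=3: even sum, res = 37+15 = 52
j=5,k=4: odd sum, res = 52-4 = 48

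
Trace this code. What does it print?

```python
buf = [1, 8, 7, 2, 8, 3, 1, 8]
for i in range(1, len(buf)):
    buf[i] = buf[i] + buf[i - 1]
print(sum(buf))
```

167

i=1: buf[1] = 8+1 = 9 → [1, 9, 7, 2, 8, 3, 1, 8]
i=2: buf[2] = 7+9 = 16 → [1, 9, 16, 2, 8, 3, 1, 8]
i=3: buf[3] = 2+16 = 18 → [1, 9, 16, 18, 8, 3, 1, 8]
i=4: buf[4] = 8+18 = 26 → [1, 9, 16, 18, 26, 3, 1, 8]
i=5: buf[5] = 3+26 = 29 → [1, 9, 16, 18, 26, 29, 1, 8]
i=6: buf[6] = 1+29 = 30 → [1, 9, 16, 18, 26, 29, 30, 8]
i=7: buf[7] = 8+30 = 38 → [1, 9, 16, 18, 26, 29, 30, 38]
sum = 167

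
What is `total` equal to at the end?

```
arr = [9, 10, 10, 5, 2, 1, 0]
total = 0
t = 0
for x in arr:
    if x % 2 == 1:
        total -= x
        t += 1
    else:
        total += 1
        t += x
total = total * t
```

x=9: odd, total = 0-9 = -9; t=1
x=10: not odd, total = (-9)+1 = -8; t=11
x=10: not odd, total = (-8)+1 = -7; t=21
x=5: odd, total = (-7)-5 = -12; t=22
x=2: not odd, total = (-12)+1 = -11; t=24
x=1: odd, total = (-11)-1 = -12; t=25
x=0: not odd, total = (-12)+1 = -11; t=25
total*t = (-11)*25 = -275

-275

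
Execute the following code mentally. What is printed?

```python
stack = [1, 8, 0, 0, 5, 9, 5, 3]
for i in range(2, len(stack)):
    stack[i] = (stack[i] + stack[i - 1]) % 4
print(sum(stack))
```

i=2: stack[2] = (0+8)%4 = 0 → [1, 8, 0, 0, 5, 9, 5, 3]
i=3: stack[3] = (0+0)%4 = 0 → [1, 8, 0, 0, 5, 9, 5, 3]
i=4: stack[4] = (5+0)%4 = 1 → [1, 8, 0, 0, 1, 9, 5, 3]
i=5: stack[5] = (9+1)%4 = 2 → [1, 8, 0, 0, 1, 2, 5, 3]
i=6: stack[6] = (5+2)%4 = 3 → [1, 8, 0, 0, 1, 2, 3, 3]
i=7: stack[7] = (3+3)%4 = 2 → [1, 8, 0, 0, 1, 2, 3, 2]
sum = 17

17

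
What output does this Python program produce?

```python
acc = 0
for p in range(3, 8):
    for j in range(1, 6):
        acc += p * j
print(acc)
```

p=3,j=1: acc = 0+3 = 3
p=3,j=2: acc = 3+6 = 9
p=3,j=3: acc = 9+9 = 18
p=3,j=4: acc = 18+12 = 30
p=3,j=5: acc = 30+15 = 45
p=4,j=1: acc = 45+4 = 49
p=4,j=2: acc = 49+8 = 57
p=4,j=3: acc = 57+12 = 69
p=4,j=4: acc = 69+16 = 85
p=4,j=5: acc = 85+20 = 105
p=5,j=1: acc = 105+5 = 110
p=5,j=2: acc = 110+10 = 120
p=5,j=3: acc = 120+15 = 135
p=5,j=4: acc = 135+20 = 155
p=5,j=5: acc = 155+25 = 180
p=6,j=1: acc = 180+6 = 186
p=6,j=2: acc = 186+12 = 198
p=6,j=3: acc = 198+18 = 216
p=6,j=4: acc = 216+24 = 240
p=6,j=5: acc = 240+30 = 270
p=7,j=1: acc = 270+7 = 277
p=7,j=2: acc = 277+14 = 291
p=7,j=3: acc = 291+21 = 312
p=7,j=4: acc = 312+28 = 340
p=7,j=5: acc = 340+35 = 375

375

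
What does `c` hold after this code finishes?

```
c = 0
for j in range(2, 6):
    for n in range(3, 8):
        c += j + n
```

170

j=2,n=3: c = 0+5 = 5
j=2,n=4: c = 5+6 = 11
j=2,n=5: c = 11+7 = 18
j=2,n=6: c = 18+8 = 26
j=2,n=7: c = 26+9 = 35
j=3,n=3: c = 35+6 = 41
j=3,n=4: c = 41+7 = 48
j=3,n=5: c = 48+8 = 56
j=3,n=6: c = 56+9 = 65
j=3,n=7: c = 65+10 = 75
j=4,n=3: c = 75+7 = 82
j=4,n=4: c = 82+8 = 90
j=4,n=5: c = 90+9 = 99
j=4,n=6: c = 99+10 = 109
j=4,n=7: c = 109+11 = 120
j=5,n=3: c = 120+8 = 128
j=5,n=4: c = 128+9 = 137
j=5,n=5: c = 137+10 = 147
j=5,n=6: c = 147+11 = 158
j=5,n=7: c = 158+12 = 170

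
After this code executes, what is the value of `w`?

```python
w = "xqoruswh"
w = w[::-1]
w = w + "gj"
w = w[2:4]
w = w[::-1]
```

'us'

reverse → 'hwsuroqx'
+ 'gj' → 'hwsuroqxgj'
slice [2:4] → 'su'
reverse → 'us'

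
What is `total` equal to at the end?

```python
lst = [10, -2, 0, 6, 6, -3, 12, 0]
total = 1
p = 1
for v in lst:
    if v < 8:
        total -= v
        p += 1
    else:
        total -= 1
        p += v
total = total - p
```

-37

v=10: not <8, total = 1-1 = 0; p=11
v=-2: <8, total = 0-(-2) = 2; p=12
v=0: <8, total = 2-0 = 2; p=13
v=6: <8, total = 2-6 = -4; p=14
v=6: <8, total = (-4)-6 = -10; p=15
v=-3: <8, total = (-10)-(-3) = -7; p=16
v=12: not <8, total = (-7)-1 = -8; p=28
v=0: <8, total = (-8)-0 = -8; p=29
total-p = (-8)-29 = -37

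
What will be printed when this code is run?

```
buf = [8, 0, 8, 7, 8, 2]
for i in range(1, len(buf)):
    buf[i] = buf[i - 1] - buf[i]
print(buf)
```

i=1: buf[1] = 8-0 = 8 → [8, 8, 8, 7, 8, 2]
i=2: buf[2] = 8-8 = 0 → [8, 8, 0, 7, 8, 2]
i=3: buf[3] = 0-7 = -7 → [8, 8, 0, -7, 8, 2]
i=4: buf[4] = (-7)-8 = -15 → [8, 8, 0, -7, -15, 2]
i=5: buf[5] = (-15)-2 = -17 → [8, 8, 0, -7, -15, -17]

[8, 8, 0, -7, -15, -17]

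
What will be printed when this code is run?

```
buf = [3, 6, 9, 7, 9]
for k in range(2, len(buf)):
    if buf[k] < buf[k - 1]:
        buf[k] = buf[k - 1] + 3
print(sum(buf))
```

45

k=2: 9>=6, unchanged → [3, 6, 9, 7, 9]
k=3: 7<9, buf[3] = 9+3 = 12 → [3, 6, 9, 12, 9]
k=4: 9<12, buf[4] = 12+3 = 15 → [3, 6, 9, 12, 15]
sum = 45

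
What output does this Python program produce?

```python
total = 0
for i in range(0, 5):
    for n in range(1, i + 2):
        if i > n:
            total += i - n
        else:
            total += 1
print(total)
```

i=0,n=1: not 0>1, total = 0+1 = 1
i=1,n=1: not 1>1, total = 1+1 = 2
i=1,n=2: not 1>2, total = 2+1 = 3
i=2,n=1: 2>1, total = 3+1 = 4
i=2,n=2: not 2>2, total = 4+1 = 5
i=2,n=3: not 2>3, total = 5+1 = 6
i=3,n=1: 3>1, total = 6+2 = 8
i=3,n=2: 3>2, total = 8+1 = 9
i=3,n=3: not 3>3, total = 9+1 = 10
i=3,n=4: not 3>4, total = 10+1 = 11
i=4,n=1: 4>1, total = 11+3 = 14
i=4,n=2: 4>2, total = 14+2 = 16
i=4,n=3: 4>3, total = 16+1 = 17
i=4,n=4: not 4>4, total = 17+1 = 18
i=4,n=5: not 4>5, total = 18+1 = 19

19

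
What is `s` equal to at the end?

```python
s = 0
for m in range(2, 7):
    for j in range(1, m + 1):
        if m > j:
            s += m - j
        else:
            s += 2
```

m=2,j=1: 2>1, s = 0+1 = 1
m=2,j=2: not 2>2, s = 1+2 = 3
m=3,j=1: 3>1, s = 3+2 = 5
m=3,j=2: 3>2, s = 5+1 = 6
m=3,j=3: not 3>3, s = 6+2 = 8
m=4,j=1: 4>1, s = 8+3 = 11
m=4,j=2: 4>2, s = 11+2 = 13
m=4,j=3: 4>3, s = 13+1 = 14
m=4,j=4: not 4>4, s = 14+2 = 16
m=5,j=1: 5>1, s = 16+4 = 20
m=5,j=2: 5>2, s = 20+3 = 23
m=5,j=3: 5>3, s = 23+2 = 25
m=5,j=4: 5>4, s = 25+1 = 26
m=5,j=5: not 5>5, s = 26+2 = 28
m=6,j=1: 6>1, s = 28+5 = 33
m=6,j=2: 6>2, s = 33+4 = 37
m=6,j=3: 6>3, s = 37+3 = 40
m=6,j=4: 6>4, s = 40+2 = 42
m=6,j=5: 6>5, s = 42+1 = 43
m=6,j=6: not 6>6, s = 43+2 = 45

45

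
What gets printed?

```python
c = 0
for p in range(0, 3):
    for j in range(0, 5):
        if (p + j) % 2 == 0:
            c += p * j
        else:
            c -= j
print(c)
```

2

p=0,j=0: even sum, c = 0+0 = 0
p=0,j=1: odd sum, c = 0-1 = -1
p=0,j=2: even sum, c = (-1)+0 = -1
p=0,j=3: odd sum, c = (-1)-3 = -4
p=0,j=4: even sum, c = (-4)+0 = -4
p=1,j=0: odd sum, c = (-4)-0 = -4
p=1,j=1: even sum, c = (-4)+1 = -3
p=1,j=2: odd sum, c = (-3)-2 = -5
p=1,j=3: even sum, c = (-5)+3 = -2
p=1,j=4: odd sum, c = (-2)-4 = -6
p=2,j=0: even sum, c = (-6)+0 = -6
p=2,j=1: odd sum, c = (-6)-1 = -7
p=2,j=2: even sum, c = (-7)+4 = -3
p=2,j=3: odd sum, c = (-3)-3 = -6
p=2,j=4: even sum, c = (-6)+8 = 2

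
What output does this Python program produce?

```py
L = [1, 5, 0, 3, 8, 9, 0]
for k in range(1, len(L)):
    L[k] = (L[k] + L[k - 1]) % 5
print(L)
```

[1, 1, 1, 4, 2, 1, 1]

k=1: L[1] = (5+1)%5 = 1 → [1, 1, 0, 3, 8, 9, 0]
k=2: L[2] = (0+1)%5 = 1 → [1, 1, 1, 3, 8, 9, 0]
k=3: L[3] = (3+1)%5 = 4 → [1, 1, 1, 4, 8, 9, 0]
k=4: L[4] = (8+4)%5 = 2 → [1, 1, 1, 4, 2, 9, 0]
k=5: L[5] = (9+2)%5 = 1 → [1, 1, 1, 4, 2, 1, 0]
k=6: L[6] = (0+1)%5 = 1 → [1, 1, 1, 4, 2, 1, 1]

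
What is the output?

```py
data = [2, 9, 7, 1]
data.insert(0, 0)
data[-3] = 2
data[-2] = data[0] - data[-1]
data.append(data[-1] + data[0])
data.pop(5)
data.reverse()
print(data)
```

[1, -1, 2, 2, 0]

insert 0 at 0 → [0, 2, 9, 7, 1]
data[-3] = 2 → [0, 2, 2, 7, 1]
data[-2] = data[0]-data[-1] = 0-1 = -1 → [0, 2, 2, -1, 1]
append data[-1]+data[0] = 1+0 = 1 → [0, 2, 2, -1, 1, 1]
pop(5) removes 1 → [0, 2, 2, -1, 1]
reverse → [1, -1, 2, 2, 0]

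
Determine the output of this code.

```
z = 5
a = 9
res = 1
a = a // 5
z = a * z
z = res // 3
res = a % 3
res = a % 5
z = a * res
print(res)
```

a = 9//5 = 1
z = 1*5 = 5
z = 1//3 = 0
res = 1%3 = 1
res = 1%5 = 1
z = 1*1 = 1

1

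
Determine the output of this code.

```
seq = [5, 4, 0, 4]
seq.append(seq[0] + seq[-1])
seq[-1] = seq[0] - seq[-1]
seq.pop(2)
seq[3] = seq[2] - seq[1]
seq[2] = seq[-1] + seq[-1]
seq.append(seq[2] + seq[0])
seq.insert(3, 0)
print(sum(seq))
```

14

append seq[0]+seq[-1] = 5+4 = 9 → [5, 4, 0, 4, 9]
seq[-1] = seq[0]-seq[-1] = 5-9 = -4 → [5, 4, 0, 4, -4]
pop(2) removes 0 → [5, 4, 4, -4]
seq[3] = seq[2]-seq[1] = 4-4 = 0 → [5, 4, 4, 0]
seq[2] = seq[-1]+seq[-1] = 0+0 = 0 → [5, 4, 0, 0]
append seq[2]+seq[0] = 0+5 = 5 → [5, 4, 0, 0, 5]
insert 0 at 3 → [5, 4, 0, 0, 0, 5]
sum = 14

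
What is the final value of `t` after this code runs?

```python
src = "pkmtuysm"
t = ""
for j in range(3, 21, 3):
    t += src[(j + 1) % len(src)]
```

'ummypt'

j=3: add src[4]='u' → 'u'
j=6: add src[7]='m' → 'um'
j=9: add src[2]='m' → 'umm'
j=12: add src[5]='y' → 'ummy'
j=15: add src[0]='p' → 'ummyp'
j=18: add src[3]='t' → 'ummypt'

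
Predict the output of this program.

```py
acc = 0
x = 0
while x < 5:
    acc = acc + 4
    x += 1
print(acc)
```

x=0: acc = 0+4 = 4
x=1: acc = 4+4 = 8
x=2: acc = 8+4 = 12
x=3: acc = 12+4 = 16
x=4: acc = 16+4 = 20

20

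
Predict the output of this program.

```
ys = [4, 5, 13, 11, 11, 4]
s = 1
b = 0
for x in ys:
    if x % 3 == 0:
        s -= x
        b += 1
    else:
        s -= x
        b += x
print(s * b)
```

x=4: not %3==0, s = 1-4 = -3; b=4
x=5: not %3==0, s = (-3)-5 = -8; b=9
x=13: not %3==0, s = (-8)-13 = -21; b=22
x=11: not %3==0, s = (-21)-11 = -32; b=33
x=11: not %3==0, s = (-32)-11 = -43; b=44
x=4: not %3==0, s = (-43)-4 = -47; b=48
s*b = (-47)*48 = -2256

-2256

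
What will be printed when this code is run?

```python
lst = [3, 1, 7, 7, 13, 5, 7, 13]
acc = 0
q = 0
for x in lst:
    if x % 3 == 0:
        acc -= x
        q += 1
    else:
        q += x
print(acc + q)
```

x=3: %3==0, acc = 0-3 = -3; q=1
x=1: not %3==0; q=2
x=7: not %3==0; q=9
x=7: not %3==0; q=16
x=13: not %3==0; q=29
x=5: not %3==0; q=34
x=7: not %3==0; q=41
x=13: not %3==0; q=54
acc+q = (-3)+54 = 51

51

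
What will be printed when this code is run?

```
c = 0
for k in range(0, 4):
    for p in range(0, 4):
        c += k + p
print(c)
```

48

k=0,p=0: c = 0+0 = 0
k=0,p=1: c = 0+1 = 1
k=0,p=2: c = 1+2 = 3
k=0,p=3: c = 3+3 = 6
k=1,p=0: c = 6+1 = 7
k=1,p=1: c = 7+2 = 9
k=1,p=2: c = 9+3 = 12
k=1,p=3: c = 12+4 = 16
k=2,p=0: c = 16+2 = 18
k=2,p=1: c = 18+3 = 21
k=2,p=2: c = 21+4 = 25
k=2,p=3: c = 25+5 = 30
k=3,p=0: c = 30+3 = 33
k=3,p=1: c = 33+4 = 37
k=3,p=2: c = 37+5 = 42
k=3,p=3: c = 42+6 = 48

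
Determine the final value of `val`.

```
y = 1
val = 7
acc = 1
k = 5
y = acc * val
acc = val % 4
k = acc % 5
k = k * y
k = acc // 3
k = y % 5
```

7

y = 1*7 = 7
acc = 7%4 = 3
k = 3%5 = 3
k = 3*7 = 21
k = 3//3 = 1
k = 7%5 = 2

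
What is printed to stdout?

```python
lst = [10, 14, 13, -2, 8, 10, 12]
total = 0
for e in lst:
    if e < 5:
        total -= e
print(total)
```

2

e=10: not <5
e=14: not <5
e=13: not <5
e=-2: <5, total = 0-(-2) = 2
e=8: not <5
e=10: not <5
e=12: not <5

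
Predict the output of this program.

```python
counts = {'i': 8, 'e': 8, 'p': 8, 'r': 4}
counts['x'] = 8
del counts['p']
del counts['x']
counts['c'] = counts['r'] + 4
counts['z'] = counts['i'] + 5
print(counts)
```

counts['x'] = 8 → {'i': 8, 'e': 8, 'p': 8, 'r': 4, 'x': 8}
del 'p' → {'i': 8, 'e': 8, 'r': 4, 'x': 8}
del 'x' → {'i': 8, 'e': 8, 'r': 4}
counts['c'] = counts['r']+4 = 8 → {'i': 8, 'e': 8, 'r': 4, 'c': 8}
counts['z'] = counts['i']+5 = 13 → {'i': 8, 'e': 8, 'r': 4, 'c': 8, 'z': 13}

{'i': 8, 'e': 8, 'r': 4, 'c': 8, 'z': 13}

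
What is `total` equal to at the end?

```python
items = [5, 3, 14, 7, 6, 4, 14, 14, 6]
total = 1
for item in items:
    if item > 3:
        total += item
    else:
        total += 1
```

72

item=5: >3, total = 1+5 = 6
item=3: not >3, total = 6+1 = 7
item=14: >3, total = 7+14 = 21
item=7: >3, total = 21+7 = 28
item=6: >3, total = 28+6 = 34
item=4: >3, total = 34+4 = 38
item=14: >3, total = 38+14 = 52
item=14: >3, total = 52+14 = 66
item=6: >3, total = 66+6 = 72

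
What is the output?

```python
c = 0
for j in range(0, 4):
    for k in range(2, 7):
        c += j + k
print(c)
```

j=0,k=2: c = 0+2 = 2
j=0,k=3: c = 2+3 = 5
j=0,k=4: c = 5+4 = 9
j=0,k=5: c = 9+5 = 14
j=0,k=6: c = 14+6 = 20
j=1,k=2: c = 20+3 = 23
j=1,k=3: c = 23+4 = 27
j=1,k=4: c = 27+5 = 32
j=1,k=5: c = 32+6 = 38
j=1,k=6: c = 38+7 = 45
j=2,k=2: c = 45+4 = 49
j=2,k=3: c = 49+5 = 54
j=2,k=4: c = 54+6 = 60
j=2,k=5: c = 60+7 = 67
j=2,k=6: c = 67+8 = 75
j=3,k=2: c = 75+5 = 80
j=3,k=3: c = 80+6 = 86
j=3,k=4: c = 86+7 = 93
j=3,k=5: c = 93+8 = 101
j=3,k=6: c = 101+9 = 110

110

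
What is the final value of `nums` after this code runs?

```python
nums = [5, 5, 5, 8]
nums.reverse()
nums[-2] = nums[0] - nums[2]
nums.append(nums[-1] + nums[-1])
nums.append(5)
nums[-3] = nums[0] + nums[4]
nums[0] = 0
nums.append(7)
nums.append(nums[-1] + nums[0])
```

reverse → [8, 5, 5, 5]
nums[-2] = nums[0]-nums[2] = 8-5 = 3 → [8, 5, 3, 5]
append nums[-1]+nums[-1] = 5+5 = 10 → [8, 5, 3, 5, 10]
append 5 → [8, 5, 3, 5, 10, 5]
nums[-3] = nums[0]+nums[4] = 8+10 = 18 → [8, 5, 3, 18, 10, 5]
nums[0] = 0 → [0, 5, 3, 18, 10, 5]
append 7 → [0, 5, 3, 18, 10, 5, 7]
append nums[-1]+nums[0] = 7+0 = 7 → [0, 5, 3, 18, 10, 5, 7, 7]

[0, 5, 3, 18, 10, 5, 7, 7]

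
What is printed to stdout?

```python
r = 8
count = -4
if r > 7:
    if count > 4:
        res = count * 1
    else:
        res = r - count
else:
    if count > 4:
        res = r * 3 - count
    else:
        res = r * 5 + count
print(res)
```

12

r=8, count=-4
r > 7 is True; count > 4 is False
→ res = r - count = 12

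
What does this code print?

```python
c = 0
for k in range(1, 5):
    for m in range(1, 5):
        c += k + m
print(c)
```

k=1,m=1: c = 0+2 = 2
k=1,m=2: c = 2+3 = 5
k=1,m=3: c = 5+4 = 9
k=1,m=4: c = 9+5 = 14
k=2,m=1: c = 14+3 = 17
k=2,m=2: c = 17+4 = 21
k=2,m=3: c = 21+5 = 26
k=2,m=4: c = 26+6 = 32
k=3,m=1: c = 32+4 = 36
k=3,m=2: c = 36+5 = 41
k=3,m=3: c = 41+6 = 47
k=3,m=4: c = 47+7 = 54
k=4,m=1: c = 54+5 = 59
k=4,m=2: c = 59+6 = 65
k=4,m=3: c = 65+7 = 72
k=4,m=4: c = 72+8 = 80

80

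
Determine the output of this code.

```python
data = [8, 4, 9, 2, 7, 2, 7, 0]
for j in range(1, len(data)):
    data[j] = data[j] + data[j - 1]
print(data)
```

j=1: data[1] = 4+8 = 12 → [8, 12, 9, 2, 7, 2, 7, 0]
j=2: data[2] = 9+12 = 21 → [8, 12, 21, 2, 7, 2, 7, 0]
j=3: data[3] = 2+21 = 23 → [8, 12, 21, 23, 7, 2, 7, 0]
j=4: data[4] = 7+23 = 30 → [8, 12, 21, 23, 30, 2, 7, 0]
j=5: data[5] = 2+30 = 32 → [8, 12, 21, 23, 30, 32, 7, 0]
j=6: data[6] = 7+32 = 39 → [8, 12, 21, 23, 30, 32, 39, 0]
j=7: data[7] = 0+39 = 39 → [8, 12, 21, 23, 30, 32, 39, 39]

[8, 12, 21, 23, 30, 32, 39, 39]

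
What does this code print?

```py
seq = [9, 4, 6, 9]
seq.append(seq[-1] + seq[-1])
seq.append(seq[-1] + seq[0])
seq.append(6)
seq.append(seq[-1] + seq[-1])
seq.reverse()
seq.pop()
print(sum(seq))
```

82

append seq[-1]+seq[-1] = 9+9 = 18 → [9, 4, 6, 9, 18]
append seq[-1]+seq[0] = 18+9 = 27 → [9, 4, 6, 9, 18, 27]
append 6 → [9, 4, 6, 9, 18, 27, 6]
append seq[-1]+seq[-1] = 6+6 = 12 → [9, 4, 6, 9, 18, 27, 6, 12]
reverse → [12, 6, 27, 18, 9, 6, 4, 9]
pop() removes 9 → [12, 6, 27, 18, 9, 6, 4]
sum = 82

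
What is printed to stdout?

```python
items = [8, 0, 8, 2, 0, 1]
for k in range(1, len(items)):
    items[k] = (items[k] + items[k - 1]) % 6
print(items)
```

[8, 2, 4, 0, 0, 1]

k=1: items[1] = (0+8)%6 = 2 → [8, 2, 8, 2, 0, 1]
k=2: items[2] = (8+2)%6 = 4 → [8, 2, 4, 2, 0, 1]
k=3: items[3] = (2+4)%6 = 0 → [8, 2, 4, 0, 0, 1]
k=4: items[4] = (0+0)%6 = 0 → [8, 2, 4, 0, 0, 1]
k=5: items[5] = (1+0)%6 = 1 → [8, 2, 4, 0, 0, 1]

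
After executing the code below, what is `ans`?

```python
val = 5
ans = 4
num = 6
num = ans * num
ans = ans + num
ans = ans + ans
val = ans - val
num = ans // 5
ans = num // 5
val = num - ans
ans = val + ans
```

11

num = 4*6 = 24
ans = 4+24 = 28
ans = 28+28 = 56
val = 56-5 = 51
num = 56//5 = 11
ans = 11//5 = 2
val = 11-2 = 9
ans = 9+2 = 11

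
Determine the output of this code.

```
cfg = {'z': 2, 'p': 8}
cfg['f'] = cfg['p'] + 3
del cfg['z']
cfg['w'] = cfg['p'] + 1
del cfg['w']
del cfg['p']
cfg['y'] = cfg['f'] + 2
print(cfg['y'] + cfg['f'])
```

cfg['f'] = cfg['p']+3 = 11 → {'z': 2, 'p': 8, 'f': 11}
del 'z' → {'p': 8, 'f': 11}
cfg['w'] = cfg['p']+1 = 9 → {'p': 8, 'f': 11, 'w': 9}
del 'w' → {'p': 8, 'f': 11}
del 'p' → {'f': 11}
cfg['y'] = cfg['f']+2 = 13 → {'f': 11, 'y': 13}
cfg['y']+cfg['f'] = 13+11 = 24

24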